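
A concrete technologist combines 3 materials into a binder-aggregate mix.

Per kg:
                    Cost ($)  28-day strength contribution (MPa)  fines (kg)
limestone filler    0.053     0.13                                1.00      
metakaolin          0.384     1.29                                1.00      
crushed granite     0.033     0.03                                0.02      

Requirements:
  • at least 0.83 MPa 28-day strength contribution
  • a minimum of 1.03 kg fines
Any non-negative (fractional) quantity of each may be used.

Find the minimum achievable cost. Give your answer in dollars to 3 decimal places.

This is a linear program. Let x1 = kg of limestone filler, x2 = kg of metakaolin, x3 = kg of crushed granite.
Minimize 0.053x1 + 0.384x2 + 0.033x3 s.t.:
  0.13x1 + 1.29x2 + 0.03x3 ≥ 0.83   (28-day strength contribution)
  1x1 + 1x2 + 0.02x3 ≥ 1.03   (fines)
  x1, x2, x3 ≥ 0.
The minimum-cost mix takes nothing from crushed granite — only limestone filler, metakaolin. Binding constraints: 28-day strength contribution and fines.
That vertex is x1 = 0.4299, x2 = 0.6001.
Hence cost = 0.053·0.4299 + 0.384·0.6001 = $0.25322.

$0.253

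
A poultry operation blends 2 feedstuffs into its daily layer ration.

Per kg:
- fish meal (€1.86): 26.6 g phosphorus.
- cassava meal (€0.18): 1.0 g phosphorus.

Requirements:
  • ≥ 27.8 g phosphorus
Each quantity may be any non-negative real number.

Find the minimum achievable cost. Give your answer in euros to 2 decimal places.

€1.94

Let x1 = kg of fish meal, x2 = kg of cassava meal.
Minimise 1.86x1 + 0.18x2 s.t.:
  26.6x1 + 1x2 ≥ 27.8   (phosphorus)
  x1, x2 ≥ 0.
At the optimum only fish meal is positive (cassava meal = 0). The phosphorus requirement is met with equality.
Optimal quantities: fish meal = 1.045 kg.
Hence cost = 1.86·1.045 = €1.9437.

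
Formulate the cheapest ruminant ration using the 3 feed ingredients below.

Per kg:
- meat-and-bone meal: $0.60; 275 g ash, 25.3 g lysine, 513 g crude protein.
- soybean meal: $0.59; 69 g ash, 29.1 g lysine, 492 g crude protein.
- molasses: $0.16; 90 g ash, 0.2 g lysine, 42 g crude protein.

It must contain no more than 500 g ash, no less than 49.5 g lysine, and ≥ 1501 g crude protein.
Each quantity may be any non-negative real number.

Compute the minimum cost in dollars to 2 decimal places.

$1.78

Set it up as a linear program. Let x1 = kg of meat-and-bone meal, x2 = kg of soybean meal, x3 = kg of molasses.
Minimise 0.6x1 + 0.59x2 + 0.16x3 s.t.:
  275x1 + 69x2 + 90x3 ≤ 500   (ash)
  25.3x1 + 29.1x2 + 0.2x3 ≥ 49.5   (lysine)
  513x1 + 492x2 + 42x3 ≥ 1501   (crude protein)
  x1, x2, x3 ≥ 0.
At the optimum only meat-and-bone meal, soybean meal are positive (molasses = 0). The ash and crude protein requirements are met with equality.
So meat-and-bone meal = 1.426 kg, soybean meal = 1.564 kg.
Cost = 0.6·1.426 + 0.59·1.564 = 1.7784.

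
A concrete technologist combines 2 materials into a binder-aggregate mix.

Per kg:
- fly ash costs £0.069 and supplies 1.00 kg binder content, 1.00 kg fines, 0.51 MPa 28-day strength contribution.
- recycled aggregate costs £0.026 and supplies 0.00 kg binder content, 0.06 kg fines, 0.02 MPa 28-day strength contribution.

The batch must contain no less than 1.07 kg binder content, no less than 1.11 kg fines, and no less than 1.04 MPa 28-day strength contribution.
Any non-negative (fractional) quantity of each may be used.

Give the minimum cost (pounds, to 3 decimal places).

Treat it as an LP. Let x1 = kg of fly ash, x2 = kg of recycled aggregate.
min 0.069x1 + 0.026x2 s.t.:
  1x1 ≥ 1.07   (binder content)
  1x1 + 0.06x2 ≥ 1.11   (fines)
  0.51x1 + 0.02x2 ≥ 1.04   (28-day strength contribution)
  x1, x2 ≥ 0.
The cheapest feasible vertex uses only fly ash; recycled aggregate is not used. Binding constraint: 28-day strength contribution.
That vertex is x1 = 2.039.
Cost = 0.069·2.039 = 0.14069.

£0.141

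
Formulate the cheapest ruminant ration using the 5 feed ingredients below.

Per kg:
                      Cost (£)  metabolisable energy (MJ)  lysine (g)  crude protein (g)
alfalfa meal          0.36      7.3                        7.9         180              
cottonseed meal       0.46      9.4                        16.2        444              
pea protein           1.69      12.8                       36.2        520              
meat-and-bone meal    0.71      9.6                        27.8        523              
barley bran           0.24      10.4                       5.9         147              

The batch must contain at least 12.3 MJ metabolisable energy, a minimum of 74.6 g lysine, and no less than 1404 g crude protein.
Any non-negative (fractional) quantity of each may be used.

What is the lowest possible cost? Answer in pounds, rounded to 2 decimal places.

£1.91

Let x1 = kg of alfalfa meal, x2 = kg of cottonseed meal, x3 = kg of pea protein, x4 = kg of meat-and-bone meal, x5 = kg of barley bran.
Minimize 0.36x1 + 0.46x2 + 1.69x3 + 0.71x4 + 0.24x5 with:
  7.3x1 + 9.4x2 + 12.8x3 + 9.6x4 + 10.4x5 ≥ 12.3   (metabolisable energy)
  7.9x1 + 16.2x2 + 36.2x3 + 27.8x4 + 5.9x5 ≥ 74.6   (lysine)
  180x1 + 444x2 + 520x3 + 523x4 + 147x5 ≥ 1404   (crude protein)
  x1, x2, x3, x4, x5 ≥ 0.
The cheapest feasible vertex uses only cottonseed meal, meat-and-bone meal; alfalfa meal, pea protein, barley bran are not used. There the lysine and crude protein constraints are tight.
That vertex is x2 = 0.003979, x4 = 2.681.
Hence cost = 0.46·0.003979 + 0.71·2.681 = £1.9053.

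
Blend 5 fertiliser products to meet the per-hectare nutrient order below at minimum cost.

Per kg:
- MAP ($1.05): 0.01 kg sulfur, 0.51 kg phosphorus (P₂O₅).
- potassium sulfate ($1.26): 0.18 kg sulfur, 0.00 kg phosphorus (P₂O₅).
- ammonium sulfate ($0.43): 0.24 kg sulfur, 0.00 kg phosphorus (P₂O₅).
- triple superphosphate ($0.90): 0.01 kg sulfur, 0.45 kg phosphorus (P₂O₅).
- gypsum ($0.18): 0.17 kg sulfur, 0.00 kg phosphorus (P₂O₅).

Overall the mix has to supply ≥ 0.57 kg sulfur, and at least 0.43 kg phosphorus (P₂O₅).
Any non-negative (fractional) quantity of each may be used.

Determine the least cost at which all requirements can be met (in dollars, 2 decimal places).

$1.45

Let x1 = kg of MAP, x2 = kg of potassium sulfate, x3 = kg of ammonium sulfate, x4 = kg of triple superphosphate, x5 = kg of gypsum.
Minimise 1.05x1 + 1.26x2 + 0.43x3 + 0.9x4 + 0.18x5 with:
  0.01x1 + 0.18x2 + 0.24x3 + 0.01x4 + 0.17x5 ≥ 0.57   (sulfur)
  0.51x1 + 0.45x4 ≥ 0.43   (phosphorus (P₂O₅))
  x1, x2, x3, x4, x5 ≥ 0.
The minimum-cost mix takes nothing from MAP, potassium sulfate, ammonium sulfate — only triple superphosphate, gypsum. There the sulfur and phosphorus (P₂O₅) constraints are tight.
Optimal quantities: triple superphosphate = 0.9556 kg, gypsum = 3.297 kg.
Hence cost = 0.9·0.9556 + 0.18·3.297 = $1.4535.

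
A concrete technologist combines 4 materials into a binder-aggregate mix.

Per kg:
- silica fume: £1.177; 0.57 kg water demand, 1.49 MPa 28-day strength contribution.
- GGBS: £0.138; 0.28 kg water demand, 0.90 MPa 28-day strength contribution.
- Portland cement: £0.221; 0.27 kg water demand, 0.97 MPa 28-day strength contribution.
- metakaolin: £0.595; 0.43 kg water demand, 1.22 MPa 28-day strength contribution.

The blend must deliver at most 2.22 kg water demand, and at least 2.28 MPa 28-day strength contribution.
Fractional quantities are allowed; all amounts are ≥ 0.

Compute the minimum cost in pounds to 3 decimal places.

£0.350

This is a linear program. Let x1 = kg of silica fume, x2 = kg of GGBS, x3 = kg of Portland cement, x4 = kg of metakaolin.
min 1.177x1 + 0.138x2 + 0.221x3 + 0.595x4 subject to:
  0.57x1 + 0.28x2 + 0.27x3 + 0.43x4 ≤ 2.22   (water demand)
  1.49x1 + 0.9x2 + 0.97x3 + 1.22x4 ≥ 2.28   (28-day strength contribution)
  x1, x2, x3, x4 ≥ 0.
At the optimum only GGBS is positive (silica fume, Portland cement, metakaolin = 0). Binding constraint: 28-day strength contribution.
So GGBS = 2.533 kg.
Cost = 0.138·2.533 = 0.34955.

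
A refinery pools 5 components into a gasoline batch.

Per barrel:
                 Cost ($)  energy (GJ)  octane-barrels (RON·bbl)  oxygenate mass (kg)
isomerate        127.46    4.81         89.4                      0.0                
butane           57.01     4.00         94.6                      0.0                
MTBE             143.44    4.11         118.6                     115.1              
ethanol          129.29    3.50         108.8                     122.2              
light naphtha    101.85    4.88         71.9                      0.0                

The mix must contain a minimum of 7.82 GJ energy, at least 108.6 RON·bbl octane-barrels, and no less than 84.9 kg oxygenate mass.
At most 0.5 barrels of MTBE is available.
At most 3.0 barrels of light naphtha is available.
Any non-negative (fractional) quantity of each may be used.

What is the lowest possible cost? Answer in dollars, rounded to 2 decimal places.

$166.62

Treat it as an LP. Let x1 = barrels of isomerate, x2 = barrels of butane, x3 = barrels of MTBE, x4 = barrels of ethanol, x5 = barrels of light naphtha.
Minimize 127.46x1 + 57.01x2 + 143.44x3 + 129.29x4 + 101.85x5 s.t.:
  4.81x1 + 4x2 + 4.11x3 + 3.5x4 + 4.88x5 ≥ 7.82   (energy)
  89.4x1 + 94.6x2 + 118.6x3 + 108.8x4 + 71.9x5 ≥ 108.6   (octane-barrels)
  115.1x3 + 122.2x4 ≥ 84.9   (oxygenate mass)
  x3 ≤ 0.5
  x5 ≤ 3
  x1, x2, x3, x4, x5 ≥ 0.
The minimum-cost mix takes nothing from isomerate, MTBE, light naphtha — only butane, ethanol. There the energy and oxygenate mass constraints are tight.
Optimal quantities: butane = 1.347 barrels, ethanol = 0.6948 barrels.
Hence cost = 57.01·1.347 + 129.29·0.6948 = $166.6232.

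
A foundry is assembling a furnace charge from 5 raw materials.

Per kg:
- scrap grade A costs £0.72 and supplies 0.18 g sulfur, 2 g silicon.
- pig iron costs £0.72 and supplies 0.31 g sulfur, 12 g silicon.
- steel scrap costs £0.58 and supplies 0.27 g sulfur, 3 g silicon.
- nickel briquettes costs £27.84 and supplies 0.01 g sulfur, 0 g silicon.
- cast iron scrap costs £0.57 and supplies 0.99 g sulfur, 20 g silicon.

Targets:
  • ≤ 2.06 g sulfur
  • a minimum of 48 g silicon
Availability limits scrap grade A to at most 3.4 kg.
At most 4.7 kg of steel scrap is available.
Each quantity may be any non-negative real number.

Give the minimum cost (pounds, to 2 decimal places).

This is a linear program. Let x1 = kg of scrap grade A, x2 = kg of pig iron, x3 = kg of steel scrap, x4 = kg of nickel briquettes, x5 = kg of cast iron scrap.
Minimise 0.72x1 + 0.72x2 + 0.58x3 + 27.84x4 + 0.57x5 subject to:
  0.18x1 + 0.31x2 + 0.27x3 + 0.01x4 + 0.99x5 ≤ 2.06   (sulfur)
  2x1 + 12x2 + 3x3 + 20x5 ≥ 48   (silicon)
  x1 ≤ 3.4
  x3 ≤ 4.7
  x1, x2, x3, x4, x5 ≥ 0.
The cheapest feasible vertex uses only pig iron, cast iron scrap; scrap grade A, steel scrap, nickel briquettes are not used. Binding constraints: sulfur and silicon.
Solving gives x2 = 1.113, x5 = 1.732.
Objective = 0.72·1.113 + 0.57·1.732 = 1.7886.

£1.79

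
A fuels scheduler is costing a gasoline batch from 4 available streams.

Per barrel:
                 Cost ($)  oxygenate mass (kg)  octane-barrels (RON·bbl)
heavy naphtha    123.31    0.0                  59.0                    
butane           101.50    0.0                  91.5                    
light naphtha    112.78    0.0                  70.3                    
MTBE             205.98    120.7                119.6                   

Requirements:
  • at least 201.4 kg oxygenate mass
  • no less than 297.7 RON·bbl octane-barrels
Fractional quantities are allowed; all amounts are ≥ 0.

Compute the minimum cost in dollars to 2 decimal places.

Let x1 = barrels of heavy naphtha, x2 = barrels of butane, x3 = barrels of light naphtha, x4 = barrels of MTBE.
min 123.31x1 + 101.5x2 + 112.78x3 + 205.98x4 subject to:
  120.7x4 ≥ 201.4   (oxygenate mass)
  59x1 + 91.5x2 + 70.3x3 + 119.6x4 ≥ 297.7   (octane-barrels)
  x1, x2, x3, x4 ≥ 0.
The cheapest feasible vertex uses only butane, MTBE; heavy naphtha, light naphtha are not used. There the oxygenate mass and octane-barrels constraints are tight.
That vertex is x2 = 1.0725, x4 = 1.6686.
Cost = 101.5·1.0725 + 205.98·1.6686 = 452.5570.

$452.56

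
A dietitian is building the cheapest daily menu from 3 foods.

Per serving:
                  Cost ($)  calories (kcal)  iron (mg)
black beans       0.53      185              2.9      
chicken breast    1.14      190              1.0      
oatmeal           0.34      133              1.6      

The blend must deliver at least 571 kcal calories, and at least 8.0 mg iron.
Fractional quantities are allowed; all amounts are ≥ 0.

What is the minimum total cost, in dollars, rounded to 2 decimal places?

Let x1 = servings of black beans, x2 = servings of chicken breast, x3 = servings of oatmeal.
Minimize 0.53x1 + 1.14x2 + 0.34x3 subject to:
  185x1 + 190x2 + 133x3 ≥ 571   (calories)
  2.9x1 + 1x2 + 1.6x3 ≥ 8   (iron)
  x1, x2, x3 ≥ 0.
The optimal basis is {black beans, oatmeal}; chicken breast drops out. Binding constraints: calories and iron.
So black beans = 1.677 servings, oatmeal = 1.961 servings.
Objective = 0.53·1.677 + 0.34·1.961 = 1.5556.

$1.56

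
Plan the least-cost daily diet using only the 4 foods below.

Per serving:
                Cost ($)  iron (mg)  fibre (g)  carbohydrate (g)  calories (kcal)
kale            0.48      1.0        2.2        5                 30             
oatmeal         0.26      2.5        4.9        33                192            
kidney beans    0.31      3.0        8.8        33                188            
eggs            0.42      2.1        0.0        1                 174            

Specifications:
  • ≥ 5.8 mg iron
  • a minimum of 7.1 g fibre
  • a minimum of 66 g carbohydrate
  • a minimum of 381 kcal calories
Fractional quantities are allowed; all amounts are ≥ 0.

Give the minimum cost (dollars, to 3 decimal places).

This is a linear program. Let x1 = servings of kale, x2 = servings of oatmeal, x3 = servings of kidney beans, x4 = servings of eggs.
min 0.48x1 + 0.26x2 + 0.31x3 + 0.42x4 subject to:
  1x1 + 2.5x2 + 3x3 + 2.1x4 ≥ 5.8   (iron)
  2.2x1 + 4.9x2 + 8.8x3 ≥ 7.1   (fibre)
  5x1 + 33x2 + 33x3 + 1x4 ≥ 66   (carbohydrate)
  30x1 + 192x2 + 188x3 + 174x4 ≥ 381   (calories)
  x1, x2, x3, x4 ≥ 0.
The optimal basis is {oatmeal, kidney beans}; kale, eggs drop out. Binding constraints: iron and calories.
Solving gives x2 = 0.4962, x3 = 1.52.
Cost = 0.26·0.4962 + 0.31·1.52 = 0.60021.

$0.600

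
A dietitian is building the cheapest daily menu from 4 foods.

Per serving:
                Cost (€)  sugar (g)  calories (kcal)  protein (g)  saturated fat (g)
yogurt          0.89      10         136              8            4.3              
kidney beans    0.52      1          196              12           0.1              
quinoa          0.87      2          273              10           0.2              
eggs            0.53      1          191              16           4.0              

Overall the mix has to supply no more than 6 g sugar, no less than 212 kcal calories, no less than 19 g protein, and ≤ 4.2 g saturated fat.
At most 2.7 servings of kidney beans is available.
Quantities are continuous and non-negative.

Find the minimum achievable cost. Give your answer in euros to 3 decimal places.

Let x1 = servings of yogurt, x2 = servings of kidney beans, x3 = servings of quinoa, x4 = servings of eggs.
Minimise 0.89x1 + 0.52x2 + 0.87x3 + 0.53x4 with:
  10x1 + 1x2 + 2x3 + 1x4 ≤ 6   (sugar)
  136x1 + 196x2 + 273x3 + 191x4 ≥ 212   (calories)
  8x1 + 12x2 + 10x3 + 16x4 ≥ 19   (protein)
  4.3x1 + 0.1x2 + 0.2x3 + 4x4 ≤ 4.2   (saturated fat)
  x2 ≤ 2.7
  x1, x2, x3, x4 ≥ 0.
At the optimum only kidney beans, eggs are positive (yogurt, quinoa = 0). Binding constraints: protein and saturated fat.
So kidney beans = 0.18966 servings, eggs = 1.0453 servings.
Cost = 0.52·0.18966 + 0.53·1.0453 = 0.65263.

€0.653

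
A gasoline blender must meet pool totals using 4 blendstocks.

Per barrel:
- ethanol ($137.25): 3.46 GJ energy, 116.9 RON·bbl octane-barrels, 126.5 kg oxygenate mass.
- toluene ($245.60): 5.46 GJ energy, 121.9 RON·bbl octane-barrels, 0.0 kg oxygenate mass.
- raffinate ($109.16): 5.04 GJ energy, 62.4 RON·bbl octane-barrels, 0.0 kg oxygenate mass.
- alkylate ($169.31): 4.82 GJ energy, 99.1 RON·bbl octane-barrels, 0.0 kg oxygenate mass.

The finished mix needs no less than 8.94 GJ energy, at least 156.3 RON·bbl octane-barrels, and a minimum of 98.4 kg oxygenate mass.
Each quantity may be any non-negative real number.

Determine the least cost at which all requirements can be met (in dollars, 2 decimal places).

Set it up as a linear program. Let x1 = barrels of ethanol, x2 = barrels of toluene, x3 = barrels of raffinate, x4 = barrels of alkylate.
Minimize 137.25x1 + 245.6x2 + 109.16x3 + 169.31x4 subject to:
  3.46x1 + 5.46x2 + 5.04x3 + 4.82x4 ≥ 8.94   (energy)
  116.9x1 + 121.9x2 + 62.4x3 + 99.1x4 ≥ 156.3   (octane-barrels)
  126.5x1 ≥ 98.4   (oxygenate mass)
  x1, x2, x3, x4 ≥ 0.
The cheapest feasible vertex uses only ethanol, raffinate; toluene, alkylate are not used. Binding constraints: energy and oxygenate mass.
Solving gives x1 = 0.77787, x3 = 1.2398.
Hence cost = 137.25·0.77787 + 109.16·1.2398 = $242.0992.

$242.10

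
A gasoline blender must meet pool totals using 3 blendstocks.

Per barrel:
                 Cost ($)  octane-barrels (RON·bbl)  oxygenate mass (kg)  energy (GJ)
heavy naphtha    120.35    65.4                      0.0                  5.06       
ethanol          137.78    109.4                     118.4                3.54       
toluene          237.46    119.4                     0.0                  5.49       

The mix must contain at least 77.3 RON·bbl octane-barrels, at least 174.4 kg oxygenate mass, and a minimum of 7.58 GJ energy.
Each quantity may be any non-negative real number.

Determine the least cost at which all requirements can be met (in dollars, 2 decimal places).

$259.21

Let x1 = barrels of heavy naphtha, x2 = barrels of ethanol, x3 = barrels of toluene.
Minimize 120.35x1 + 137.78x2 + 237.46x3 subject to:
  65.4x1 + 109.4x2 + 119.4x3 ≥ 77.3   (octane-barrels)
  118.4x2 ≥ 174.4   (oxygenate mass)
  5.06x1 + 3.54x2 + 5.49x3 ≥ 7.58   (energy)
  x1, x2, x3 ≥ 0.
The minimum-cost mix takes nothing from toluene — only heavy naphtha, ethanol. The oxygenate mass and energy requirements are met with equality.
So heavy naphtha = 0.4675 barrels, ethanol = 1.473 barrels.
Cost = 120.35·0.4675 + 137.78·1.473 = 259.2136.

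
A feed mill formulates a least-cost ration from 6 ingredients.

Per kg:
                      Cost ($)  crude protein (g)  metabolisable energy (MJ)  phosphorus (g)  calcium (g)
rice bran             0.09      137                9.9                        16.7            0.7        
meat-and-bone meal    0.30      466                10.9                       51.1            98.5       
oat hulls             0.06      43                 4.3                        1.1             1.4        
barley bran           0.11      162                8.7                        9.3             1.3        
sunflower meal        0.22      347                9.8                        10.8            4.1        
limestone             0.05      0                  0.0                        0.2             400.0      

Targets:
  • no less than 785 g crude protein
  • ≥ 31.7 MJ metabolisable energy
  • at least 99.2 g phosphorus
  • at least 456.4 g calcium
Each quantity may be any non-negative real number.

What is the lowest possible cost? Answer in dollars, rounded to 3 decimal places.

$0.590

Treat it as an LP. Let x1 = kg of rice bran, x2 = kg of meat-and-bone meal, x3 = kg of oat hulls, x4 = kg of barley bran, x5 = kg of sunflower meal, x6 = kg of limestone.
min 0.09x1 + 0.3x2 + 0.06x3 + 0.11x4 + 0.22x5 + 0.05x6 s.t.:
  137x1 + 466x2 + 43x3 + 162x4 + 347x5 ≥ 785   (crude protein)
  9.9x1 + 10.9x2 + 4.3x3 + 8.7x4 + 9.8x5 ≥ 31.7   (metabolisable energy)
  16.7x1 + 51.1x2 + 1.1x3 + 9.3x4 + 10.8x5 + 0.2x6 ≥ 99.2   (phosphorus)
  0.7x1 + 98.5x2 + 1.4x3 + 1.3x4 + 4.1x5 + 400x6 ≥ 456.4   (calcium)
  x1, x2, x3, x4, x5, x6 ≥ 0.
At the optimum only rice bran, limestone are positive (meat-and-bone meal, oat hulls, barley bran, sunflower meal = 0). The phosphorus and calcium requirements are met with equality.
That vertex is x1 = 5.927, x6 = 1.131.
Total cost: 0.09·5.927 + 0.05·1.131 = 0.58998.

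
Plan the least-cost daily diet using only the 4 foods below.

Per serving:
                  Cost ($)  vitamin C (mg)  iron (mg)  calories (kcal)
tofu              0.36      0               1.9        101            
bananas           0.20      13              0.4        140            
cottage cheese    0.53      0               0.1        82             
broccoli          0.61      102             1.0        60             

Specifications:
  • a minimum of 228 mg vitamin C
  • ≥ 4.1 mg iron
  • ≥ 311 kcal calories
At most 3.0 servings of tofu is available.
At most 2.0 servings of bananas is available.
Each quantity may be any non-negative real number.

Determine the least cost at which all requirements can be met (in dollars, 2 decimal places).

This is a linear program. Let x1 = servings of tofu, x2 = servings of bananas, x3 = servings of cottage cheese, x4 = servings of broccoli.
min 0.36x1 + 0.2x2 + 0.53x3 + 0.61x4 with:
  13x2 + 102x4 ≥ 228   (vitamin C)
  1.9x1 + 0.4x2 + 0.1x3 + 1x4 ≥ 4.1   (iron)
  101x1 + 140x2 + 82x3 + 60x4 ≥ 311   (calories)
  x1 ≤ 3
  x2 ≤ 2
  x1, x2, x3, x4 ≥ 0.
At the optimum only tofu, bananas, broccoli are positive (cottage cheese = 0). The vitamin C, iron, calories requirements are met with equality.
That vertex is x1 = 0.8868, x2 = 0.6597, x4 = 2.151.
Objective = 0.36·0.8868 + 0.2·0.6597 + 0.61·2.151 = 1.7633.

$1.76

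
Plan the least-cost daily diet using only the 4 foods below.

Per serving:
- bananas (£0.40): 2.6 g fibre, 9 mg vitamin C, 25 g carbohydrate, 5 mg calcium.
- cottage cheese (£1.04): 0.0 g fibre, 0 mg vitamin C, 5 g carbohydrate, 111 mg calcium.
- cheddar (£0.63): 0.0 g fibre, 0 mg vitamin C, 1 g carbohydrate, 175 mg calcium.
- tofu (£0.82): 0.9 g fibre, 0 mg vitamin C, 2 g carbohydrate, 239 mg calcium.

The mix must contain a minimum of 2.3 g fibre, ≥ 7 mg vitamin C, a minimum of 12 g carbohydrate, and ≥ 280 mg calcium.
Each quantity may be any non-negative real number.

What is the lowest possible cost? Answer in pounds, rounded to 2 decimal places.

Let x1 = servings of bananas, x2 = servings of cottage cheese, x3 = servings of cheddar, x4 = servings of tofu.
Minimize 0.4x1 + 1.04x2 + 0.63x3 + 0.82x4 subject to:
  2.6x1 + 0.9x4 ≥ 2.3   (fibre)
  9x1 ≥ 7   (vitamin C)
  25x1 + 5x2 + 1x3 + 2x4 ≥ 12   (carbohydrate)
  5x1 + 111x2 + 175x3 + 239x4 ≥ 280   (calcium)
  x1, x2, x3, x4 ≥ 0.
The optimal basis is {bananas, tofu}; cottage cheese, cheddar drop out. There the vitamin C and calcium constraints are tight.
Optimal quantities: bananas = 0.7778 servings, tofu = 1.155 servings.
Cost = 0.4·0.7778 + 0.82·1.155 = 1.2582.

£1.26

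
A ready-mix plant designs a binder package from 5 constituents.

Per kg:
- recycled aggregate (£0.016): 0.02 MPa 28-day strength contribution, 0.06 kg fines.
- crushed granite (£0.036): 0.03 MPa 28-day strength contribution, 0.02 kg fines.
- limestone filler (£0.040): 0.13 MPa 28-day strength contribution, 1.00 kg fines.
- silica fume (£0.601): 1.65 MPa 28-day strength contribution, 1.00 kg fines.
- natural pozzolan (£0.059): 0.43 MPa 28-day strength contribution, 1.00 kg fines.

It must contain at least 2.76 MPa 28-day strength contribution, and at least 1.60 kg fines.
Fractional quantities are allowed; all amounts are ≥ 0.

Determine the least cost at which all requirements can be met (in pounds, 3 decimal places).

Treat it as an LP. Let x1 = kg of recycled aggregate, x2 = kg of crushed granite, x3 = kg of limestone filler, x4 = kg of silica fume, x5 = kg of natural pozzolan.
Minimise 0.016x1 + 0.036x2 + 0.04x3 + 0.601x4 + 0.059x5 subject to:
  0.02x1 + 0.03x2 + 0.13x3 + 1.65x4 + 0.43x5 ≥ 2.76   (28-day strength contribution)
  0.06x1 + 0.02x2 + 1x3 + 1x4 + 1x5 ≥ 1.6   (fines)
  x1, x2, x3, x4, x5 ≥ 0.
The minimum-cost mix takes nothing from recycled aggregate, crushed granite, limestone filler, silica fume — only natural pozzolan. Binding constraint: 28-day strength contribution.
So natural pozzolan = 6.419 kg.
Cost = 0.059·6.419 = 0.37872.

£0.379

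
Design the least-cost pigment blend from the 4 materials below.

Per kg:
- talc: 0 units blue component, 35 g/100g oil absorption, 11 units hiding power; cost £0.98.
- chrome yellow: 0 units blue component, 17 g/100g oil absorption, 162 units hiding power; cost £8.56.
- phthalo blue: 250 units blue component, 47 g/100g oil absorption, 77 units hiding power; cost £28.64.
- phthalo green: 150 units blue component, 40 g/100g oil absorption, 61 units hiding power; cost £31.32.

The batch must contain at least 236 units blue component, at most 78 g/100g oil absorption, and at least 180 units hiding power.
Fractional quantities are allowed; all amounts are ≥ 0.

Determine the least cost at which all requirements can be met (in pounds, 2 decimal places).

£32.71

Let x1 = kg of talc, x2 = kg of chrome yellow, x3 = kg of phthalo blue, x4 = kg of phthalo green.
Minimize 0.98x1 + 8.56x2 + 28.64x3 + 31.32x4 s.t.:
  250x3 + 150x4 ≥ 236   (blue component)
  35x1 + 17x2 + 47x3 + 40x4 ≤ 78   (oil absorption)
  11x1 + 162x2 + 77x3 + 61x4 ≥ 180   (hiding power)
  x1, x2, x3, x4 ≥ 0.
The cheapest feasible vertex uses only chrome yellow, phthalo blue; talc, phthalo green are not used. The blue component and hiding power requirements are met with equality.
Optimal quantities: chrome yellow = 0.6624 kg, phthalo blue = 0.944 kg.
Cost = 8.56·0.6624 + 28.64·0.944 = 32.7063.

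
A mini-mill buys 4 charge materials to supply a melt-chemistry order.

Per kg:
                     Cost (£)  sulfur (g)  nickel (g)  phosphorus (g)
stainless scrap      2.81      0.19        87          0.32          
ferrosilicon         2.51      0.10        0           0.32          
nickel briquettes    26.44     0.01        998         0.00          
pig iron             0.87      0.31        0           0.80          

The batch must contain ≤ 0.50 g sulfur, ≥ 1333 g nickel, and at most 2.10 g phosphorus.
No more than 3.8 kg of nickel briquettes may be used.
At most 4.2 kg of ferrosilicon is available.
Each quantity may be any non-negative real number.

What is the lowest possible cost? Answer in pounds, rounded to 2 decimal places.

£35.32

Let x1 = kg of stainless scrap, x2 = kg of ferrosilicon, x3 = kg of nickel briquettes, x4 = kg of pig iron.
min 2.81x1 + 2.51x2 + 26.44x3 + 0.87x4 subject to:
  0.19x1 + 0.1x2 + 0.01x3 + 0.31x4 ≤ 0.5   (sulfur)
  87x1 + 998x3 ≥ 1333   (nickel)
  0.32x1 + 0.32x2 + 0.8x4 ≤ 2.1   (phosphorus)
  x3 ≤ 3.8
  x2 ≤ 4.2
  x1, x2, x3, x4 ≥ 0.
The cheapest feasible vertex uses only nickel briquettes; stainless scrap, ferrosilicon, pig iron are not used. There the nickel constraint is tight.
Solving gives x3 = 1.336.
Total cost: 26.44·1.336 = 35.3238.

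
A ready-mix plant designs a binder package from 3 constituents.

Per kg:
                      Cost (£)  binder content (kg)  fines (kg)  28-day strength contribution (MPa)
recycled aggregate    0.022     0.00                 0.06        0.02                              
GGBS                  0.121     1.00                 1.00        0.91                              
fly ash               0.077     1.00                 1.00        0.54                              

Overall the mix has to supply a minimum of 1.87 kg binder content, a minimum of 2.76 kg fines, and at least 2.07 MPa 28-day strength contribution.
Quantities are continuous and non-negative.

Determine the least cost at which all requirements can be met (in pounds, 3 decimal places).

£0.281

This is a linear program. Let x1 = kg of recycled aggregate, x2 = kg of GGBS, x3 = kg of fly ash.
Minimize 0.022x1 + 0.121x2 + 0.077x3 subject to:
  1x2 + 1x3 ≥ 1.87   (binder content)
  0.06x1 + 1x2 + 1x3 ≥ 2.76   (fines)
  0.02x1 + 0.91x2 + 0.54x3 ≥ 2.07   (28-day strength contribution)
  x1, x2, x3 ≥ 0.
At the optimum only GGBS, fly ash are positive (recycled aggregate = 0). There the fines and 28-day strength contribution constraints are tight.
So GGBS = 1.566 kg, fly ash = 1.194 kg.
Hence cost = 0.121·1.566 + 0.077·1.194 = £0.28142.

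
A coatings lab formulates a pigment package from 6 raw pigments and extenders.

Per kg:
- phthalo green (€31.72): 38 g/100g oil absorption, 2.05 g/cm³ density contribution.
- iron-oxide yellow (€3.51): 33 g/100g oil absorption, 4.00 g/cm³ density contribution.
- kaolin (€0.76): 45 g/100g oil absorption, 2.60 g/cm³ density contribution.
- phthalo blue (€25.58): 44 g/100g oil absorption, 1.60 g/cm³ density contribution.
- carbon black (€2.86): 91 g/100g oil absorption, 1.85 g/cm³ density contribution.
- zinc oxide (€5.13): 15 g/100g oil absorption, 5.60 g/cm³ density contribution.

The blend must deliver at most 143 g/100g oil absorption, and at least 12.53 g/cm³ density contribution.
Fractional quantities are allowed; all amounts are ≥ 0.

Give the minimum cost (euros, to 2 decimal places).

Set it up as a linear program. Let x1 = kg of phthalo green, x2 = kg of iron-oxide yellow, x3 = kg of kaolin, x4 = kg of phthalo blue, x5 = kg of carbon black, x6 = kg of zinc oxide.
Minimise 31.72x1 + 3.51x2 + 0.76x3 + 25.58x4 + 2.86x5 + 5.13x6 s.t.:
  38x1 + 33x2 + 45x3 + 44x4 + 91x5 + 15x6 ≤ 143   (oil absorption)
  2.05x1 + 4x2 + 2.6x3 + 1.6x4 + 1.85x5 + 5.6x6 ≥ 12.53   (density contribution)
  x1, x2, x3, x4, x5, x6 ≥ 0.
The minimum-cost mix takes nothing from phthalo green, iron-oxide yellow, phthalo blue, carbon black — only kaolin, zinc oxide. There the oil absorption and density contribution constraints are tight.
That vertex is x3 = 2.877, x6 = 0.9016.
Cost = 0.76·2.877 + 5.13·0.9016 = 6.8117.

€6.81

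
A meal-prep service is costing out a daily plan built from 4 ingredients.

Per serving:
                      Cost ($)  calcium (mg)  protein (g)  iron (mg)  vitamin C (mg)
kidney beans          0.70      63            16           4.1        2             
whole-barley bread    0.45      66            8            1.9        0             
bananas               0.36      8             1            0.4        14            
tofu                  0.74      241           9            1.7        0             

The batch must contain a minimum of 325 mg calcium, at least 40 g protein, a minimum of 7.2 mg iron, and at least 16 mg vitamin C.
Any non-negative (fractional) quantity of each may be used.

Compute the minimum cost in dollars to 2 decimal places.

Set it up as a linear program. Let x1 = servings of kidney beans, x2 = servings of whole-barley bread, x3 = servings of bananas, x4 = servings of tofu.
Minimise 0.7x1 + 0.45x2 + 0.36x3 + 0.74x4 with:
  63x1 + 66x2 + 8x3 + 241x4 ≥ 325   (calcium)
  16x1 + 8x2 + 1x3 + 9x4 ≥ 40   (protein)
  4.1x1 + 1.9x2 + 0.4x3 + 1.7x4 ≥ 7.2   (iron)
  2x1 + 14x3 ≥ 16   (vitamin C)
  x1, x2, x3, x4 ≥ 0.
The minimum-cost mix takes nothing from whole-barley bread — only kidney beans, bananas, tofu. Binding constraints: calcium, protein, vitamin C.
So kidney beans = 1.998 servings, bananas = 0.8575 servings, tofu = 0.7979 servings.
Cost = 0.7·1.998 + 0.36·0.8575 + 0.74·0.7979 = 2.2977.

$2.30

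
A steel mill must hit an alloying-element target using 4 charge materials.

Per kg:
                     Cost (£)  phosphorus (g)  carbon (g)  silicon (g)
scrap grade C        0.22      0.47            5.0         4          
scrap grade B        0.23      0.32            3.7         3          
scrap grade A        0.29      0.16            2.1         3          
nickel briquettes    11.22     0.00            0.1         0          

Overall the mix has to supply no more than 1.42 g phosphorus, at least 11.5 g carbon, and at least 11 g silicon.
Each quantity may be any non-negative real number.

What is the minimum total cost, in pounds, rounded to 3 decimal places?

£0.605

Let x1 = kg of scrap grade C, x2 = kg of scrap grade B, x3 = kg of scrap grade A, x4 = kg of nickel briquettes.
Minimise 0.22x1 + 0.23x2 + 0.29x3 + 11.22x4 with:
  0.47x1 + 0.32x2 + 0.16x3 ≤ 1.42   (phosphorus)
  5x1 + 3.7x2 + 2.1x3 + 0.1x4 ≥ 11.5   (carbon)
  4x1 + 3x2 + 3x3 ≥ 11   (silicon)
  x1, x2, x3, x4 ≥ 0.
The optimal basis is {scrap grade C}; scrap grade B, scrap grade A, nickel briquettes drop out. Binding constraint: silicon.
Optimal quantities: scrap grade C = 2.75 kg.
Total cost: 0.22·2.75 = 0.60500.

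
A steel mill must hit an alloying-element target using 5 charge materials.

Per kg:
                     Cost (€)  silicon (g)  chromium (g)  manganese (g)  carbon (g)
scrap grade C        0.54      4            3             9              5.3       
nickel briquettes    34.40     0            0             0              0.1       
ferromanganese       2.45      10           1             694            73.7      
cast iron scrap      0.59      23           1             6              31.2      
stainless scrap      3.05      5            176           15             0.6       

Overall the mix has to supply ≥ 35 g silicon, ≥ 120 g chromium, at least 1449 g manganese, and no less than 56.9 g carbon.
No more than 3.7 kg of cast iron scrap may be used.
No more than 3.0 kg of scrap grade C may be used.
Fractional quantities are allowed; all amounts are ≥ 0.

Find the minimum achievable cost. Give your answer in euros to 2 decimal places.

€7.39

Treat it as an LP. Let x1 = kg of scrap grade C, x2 = kg of nickel briquettes, x3 = kg of ferromanganese, x4 = kg of cast iron scrap, x5 = kg of stainless scrap.
Minimise 0.54x1 + 34.4x2 + 2.45x3 + 0.59x4 + 3.05x5 s.t.:
  4x1 + 10x3 + 23x4 + 5x5 ≥ 35   (silicon)
  3x1 + 1x3 + 1x4 + 176x5 ≥ 120   (chromium)
  9x1 + 694x3 + 6x4 + 15x5 ≥ 1449   (manganese)
  5.3x1 + 0.1x2 + 73.7x3 + 31.2x4 + 0.6x5 ≥ 56.9   (carbon)
  x4 ≤ 3.7
  x1 ≤ 3
  x1, x2, x3, x4, x5 ≥ 0.
The minimum-cost mix takes nothing from scrap grade C, nickel briquettes — only ferromanganese, cast iron scrap, stainless scrap. There the silicon, chromium, manganese constraints are tight.
Solving gives x3 = 2.069, x4 = 0.4769, x5 = 0.6674.
Objective = 2.45·2.069 + 0.59·0.4769 + 3.05·0.6674 = 7.3860.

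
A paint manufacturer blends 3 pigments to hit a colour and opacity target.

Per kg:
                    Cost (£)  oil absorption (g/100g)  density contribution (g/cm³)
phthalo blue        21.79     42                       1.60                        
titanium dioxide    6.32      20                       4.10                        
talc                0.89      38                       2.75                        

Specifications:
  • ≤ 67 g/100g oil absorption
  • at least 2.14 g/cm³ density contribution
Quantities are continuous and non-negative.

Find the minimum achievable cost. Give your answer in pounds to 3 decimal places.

Let x1 = kg of phthalo blue, x2 = kg of titanium dioxide, x3 = kg of talc.
Minimize 21.79x1 + 6.32x2 + 0.89x3 subject to:
  42x1 + 20x2 + 38x3 ≤ 67   (oil absorption)
  1.6x1 + 4.1x2 + 2.75x3 ≥ 2.14   (density contribution)
  x1, x2, x3 ≥ 0.
The cheapest feasible vertex uses only talc; phthalo blue, titanium dioxide are not used. The density contribution requirement is met with equality.
Solving gives x3 = 0.7782.
Hence cost = 0.89·0.7782 = £0.69260.

£0.693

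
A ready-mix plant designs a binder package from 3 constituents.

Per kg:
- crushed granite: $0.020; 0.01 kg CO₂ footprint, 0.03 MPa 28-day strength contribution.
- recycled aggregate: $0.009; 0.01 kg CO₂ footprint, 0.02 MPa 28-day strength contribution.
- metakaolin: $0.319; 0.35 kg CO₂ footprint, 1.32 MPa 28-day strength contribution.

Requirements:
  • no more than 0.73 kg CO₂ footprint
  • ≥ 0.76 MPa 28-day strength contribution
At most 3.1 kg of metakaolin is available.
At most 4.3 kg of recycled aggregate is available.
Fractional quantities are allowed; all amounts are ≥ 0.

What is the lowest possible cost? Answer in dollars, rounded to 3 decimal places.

$0.184

Let x1 = kg of crushed granite, x2 = kg of recycled aggregate, x3 = kg of metakaolin.
Minimize 0.02x1 + 0.009x2 + 0.319x3 with:
  0.01x1 + 0.01x2 + 0.35x3 ≤ 0.73   (CO₂ footprint)
  0.03x1 + 0.02x2 + 1.32x3 ≥ 0.76   (28-day strength contribution)
  x3 ≤ 3.1
  x2 ≤ 4.3
  x1, x2, x3 ≥ 0.
The cheapest feasible vertex uses only metakaolin; crushed granite, recycled aggregate are not used. There the 28-day strength contribution constraint is tight.
That vertex is x3 = 0.5758.
Objective = 0.319·0.5758 = 0.18368.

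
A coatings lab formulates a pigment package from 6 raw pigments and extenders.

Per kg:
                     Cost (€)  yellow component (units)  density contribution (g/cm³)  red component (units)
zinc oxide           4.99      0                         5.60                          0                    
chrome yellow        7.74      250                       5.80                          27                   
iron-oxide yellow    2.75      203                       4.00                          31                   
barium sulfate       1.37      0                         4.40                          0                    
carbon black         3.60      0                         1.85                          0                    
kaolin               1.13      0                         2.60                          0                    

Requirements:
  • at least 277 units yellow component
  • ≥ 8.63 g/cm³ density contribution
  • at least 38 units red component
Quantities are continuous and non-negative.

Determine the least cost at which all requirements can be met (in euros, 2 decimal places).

Treat it as an LP. Let x1 = kg of zinc oxide, x2 = kg of chrome yellow, x3 = kg of iron-oxide yellow, x4 = kg of barium sulfate, x5 = kg of carbon black, x6 = kg of kaolin.
Minimise 4.99x1 + 7.74x2 + 2.75x3 + 1.37x4 + 3.6x5 + 1.13x6 subject to:
  250x2 + 203x3 ≥ 277   (yellow component)
  5.6x1 + 5.8x2 + 4x3 + 4.4x4 + 1.85x5 + 2.6x6 ≥ 8.63   (density contribution)
  27x2 + 31x3 ≥ 38   (red component)
  x1, x2, x3, x4, x5, x6 ≥ 0.
At the optimum only iron-oxide yellow, barium sulfate are positive (zinc oxide, chrome yellow, carbon black, kaolin = 0). The yellow component and density contribution requirements are met with equality.
That vertex is x3 = 1.365, x4 = 0.7209.
Objective = 2.75·1.365 + 1.37·0.7209 = 4.7414.

€4.74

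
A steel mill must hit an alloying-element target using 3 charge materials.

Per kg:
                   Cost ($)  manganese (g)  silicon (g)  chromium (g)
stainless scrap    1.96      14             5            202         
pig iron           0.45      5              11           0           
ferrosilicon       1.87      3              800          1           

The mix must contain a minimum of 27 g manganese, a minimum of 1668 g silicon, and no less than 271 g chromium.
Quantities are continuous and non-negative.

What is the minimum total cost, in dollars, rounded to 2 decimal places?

$6.68

Let x1 = kg of stainless scrap, x2 = kg of pig iron, x3 = kg of ferrosilicon.
Minimize 1.96x1 + 0.45x2 + 1.87x3 s.t.:
  14x1 + 5x2 + 3x3 ≥ 27   (manganese)
  5x1 + 11x2 + 800x3 ≥ 1668   (silicon)
  202x1 + 1x3 ≥ 271   (chromium)
  x1, x2, x3 ≥ 0.
All 3 inputs are positive at the optimum. The manganese, silicon, chromium requirements are met with equality.
That vertex is x1 = 1.3313, x2 = 0.42981, x3 = 2.0708.
Objective = 1.96·1.3313 + 0.45·0.42981 + 1.87·2.0708 = 6.6752.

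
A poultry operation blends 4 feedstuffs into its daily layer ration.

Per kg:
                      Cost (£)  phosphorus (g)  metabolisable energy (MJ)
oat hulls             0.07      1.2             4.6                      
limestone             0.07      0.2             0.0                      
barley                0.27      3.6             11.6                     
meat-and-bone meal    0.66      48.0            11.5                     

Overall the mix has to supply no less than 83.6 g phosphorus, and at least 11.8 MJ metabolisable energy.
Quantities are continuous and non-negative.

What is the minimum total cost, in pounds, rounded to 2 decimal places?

This is a linear program. Let x1 = kg of oat hulls, x2 = kg of limestone, x3 = kg of barley, x4 = kg of meat-and-bone meal.
min 0.07x1 + 0.07x2 + 0.27x3 + 0.66x4 s.t.:
  1.2x1 + 0.2x2 + 3.6x3 + 48x4 ≥ 83.6   (phosphorus)
  4.6x1 + 11.6x3 + 11.5x4 ≥ 11.8   (metabolisable energy)
  x1, x2, x3, x4 ≥ 0.
The optimal basis is {meat-and-bone meal}; oat hulls, limestone, barley drop out. The phosphorus requirement is met with equality.
That vertex is x4 = 1.742.
Cost = 0.66·1.742 = 1.1497.

£1.15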